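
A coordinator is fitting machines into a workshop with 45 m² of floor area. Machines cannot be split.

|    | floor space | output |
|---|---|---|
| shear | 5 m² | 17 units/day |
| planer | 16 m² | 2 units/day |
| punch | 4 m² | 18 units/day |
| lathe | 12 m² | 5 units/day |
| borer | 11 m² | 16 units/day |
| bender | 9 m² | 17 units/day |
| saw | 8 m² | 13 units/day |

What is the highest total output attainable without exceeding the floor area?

This is a 0-1 knapsack instance.
Allowing fractional choices, the relaxed optimum would be about 84.3, but machines are indivisible.
shear + punch + lathe + borer + bender: floor space 5 + 4 + 12 + 11 + 9 = 41 ≤ 45, output 17 + 18 + 5 + 16 + 17 = 73.
shear + punch + borer + bender + saw: floor space 5 + 4 + 11 + 9 + 8 = 37 ≤ 45, output 17 + 18 + 16 + 17 + 13 = 81.
shear + punch + lathe + bender + saw: floor space 5 + 4 + 12 + 9 + 8 = 38 ≤ 45, output 17 + 18 + 5 + 17 + 13 = 70.
Best is shear, punch, borer, bender, and saw with total output 81.

81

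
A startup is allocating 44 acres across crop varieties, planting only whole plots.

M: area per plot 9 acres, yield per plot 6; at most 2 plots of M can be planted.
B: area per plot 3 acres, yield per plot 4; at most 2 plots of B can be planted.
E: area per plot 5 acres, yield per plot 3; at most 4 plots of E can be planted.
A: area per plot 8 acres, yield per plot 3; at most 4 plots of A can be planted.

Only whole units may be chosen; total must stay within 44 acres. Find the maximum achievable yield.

32

This is a bounded integer knapsack.
Take 2×M, 2×B, and 4×E: area 44 ≤ 44, yield 2·6 + 2·4 + 4·3 = 32.
B has the best ratio (4/3) and is taken to its limit of 2; remaining capacity is filled optimally with the others.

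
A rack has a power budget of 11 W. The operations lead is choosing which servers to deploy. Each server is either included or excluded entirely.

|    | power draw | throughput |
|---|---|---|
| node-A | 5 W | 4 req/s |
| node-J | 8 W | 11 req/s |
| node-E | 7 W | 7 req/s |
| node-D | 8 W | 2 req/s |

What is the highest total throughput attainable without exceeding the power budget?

11

This is a 0-1 knapsack instance.
node-E: power draw 7 ≤ 11, throughput 7.
node-A: power draw 5 ≤ 11, throughput 4.
node-J: power draw 8 ≤ 11, throughput 11.
Best is node-J with total throughput 11.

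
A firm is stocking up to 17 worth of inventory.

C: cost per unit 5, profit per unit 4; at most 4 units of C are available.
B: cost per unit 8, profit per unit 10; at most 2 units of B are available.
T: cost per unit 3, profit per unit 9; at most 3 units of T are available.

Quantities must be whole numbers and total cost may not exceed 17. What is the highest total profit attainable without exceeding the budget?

Take 1×B and 3×T: cost 17 ≤ 17, profit 1·10 + 3·9 = 37.
T has the best ratio (9/3) and is taken to its limit of 3; remaining capacity is filled optimally with the others.

37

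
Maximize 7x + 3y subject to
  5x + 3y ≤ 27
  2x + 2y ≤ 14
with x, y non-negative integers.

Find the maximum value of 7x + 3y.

The continuous relaxation peaks at (5.4, 0) with value 37.80; rounding to a feasible lattice point costs some objective.
(x,y)=(5,0): 5·5+3·0=25≤27, 2·5+2·0=10≤14, objective 35.
(x,y)=(4,1): 5·4+3·1=23≤27, 2·4+2·1=10≤14, objective 31.
(x,y)=(4,0): 5·4+3·0=20≤27, 2·4+2·0=8≤14, objective 28.
Maximum is 35 at (x,y)=(5,0).

35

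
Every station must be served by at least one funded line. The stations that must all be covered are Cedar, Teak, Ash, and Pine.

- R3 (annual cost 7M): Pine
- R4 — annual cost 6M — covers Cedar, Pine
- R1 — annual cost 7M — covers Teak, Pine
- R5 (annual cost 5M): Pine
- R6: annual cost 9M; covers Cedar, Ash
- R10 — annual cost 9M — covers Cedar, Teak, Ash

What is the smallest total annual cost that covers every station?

Choose R5 and R10: together they cover Cedar, Teak, Ash, Pine — every station.
Total annual cost: 5 + 9 = 14.

14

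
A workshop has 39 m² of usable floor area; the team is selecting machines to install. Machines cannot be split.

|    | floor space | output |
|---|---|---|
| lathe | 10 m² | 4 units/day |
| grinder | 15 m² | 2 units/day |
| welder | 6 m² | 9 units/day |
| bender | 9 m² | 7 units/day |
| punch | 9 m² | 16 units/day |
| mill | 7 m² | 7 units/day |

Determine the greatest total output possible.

Allowing fractional choices, the relaxed optimum would be about 42.2, but machines are indivisible.
welder + bender + punch + mill: floor space 6 + 9 + 9 + 7 = 31 ≤ 39, output 9 + 7 + 16 + 7 = 39.
lathe + welder + punch + mill: floor space 10 + 6 + 9 + 7 = 32 ≤ 39, output 4 + 9 + 16 + 7 = 36.
Best is welder, bender, punch, and mill with total output 39.

39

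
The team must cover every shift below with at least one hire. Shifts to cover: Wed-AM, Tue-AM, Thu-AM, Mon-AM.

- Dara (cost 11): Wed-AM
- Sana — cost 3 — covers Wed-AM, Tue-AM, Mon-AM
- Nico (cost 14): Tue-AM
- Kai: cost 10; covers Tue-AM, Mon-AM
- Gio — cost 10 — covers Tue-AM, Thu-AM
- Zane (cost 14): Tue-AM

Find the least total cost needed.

13

Choose Sana and Gio: together they cover Wed-AM, Tue-AM, Thu-AM, Mon-AM — every shift.
Total cost: 3 + 10 = 13.
No cover costs less than 13.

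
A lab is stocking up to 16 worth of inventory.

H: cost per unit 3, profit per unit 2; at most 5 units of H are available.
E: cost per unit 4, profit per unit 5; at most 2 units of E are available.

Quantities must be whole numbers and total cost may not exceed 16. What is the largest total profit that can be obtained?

14

This is a bounded integer knapsack.
2×H and 2×E: cost 14 ≤ 16, profit 2·2 + 2·5 = 14.
4×H and 1×E: cost 16 ≤ 16, profit 4·2 + 1·5 = 13.
Best is 14.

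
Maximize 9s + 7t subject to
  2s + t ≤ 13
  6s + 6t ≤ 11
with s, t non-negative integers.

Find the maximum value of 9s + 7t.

(s,t)=(1,0): 2·1+1·0=2≤13, 6·1+6·0=6≤11, objective 9.
(s,t)=(0,1): 2·0+1·1=1≤13, 6·0+6·1=6≤11, objective 7.
(s,t)=(0,0): 2·0+1·0=0≤13, 6·0+6·0=0≤11, objective 0.
Maximum is 9 at (s,t)=(1,0).

9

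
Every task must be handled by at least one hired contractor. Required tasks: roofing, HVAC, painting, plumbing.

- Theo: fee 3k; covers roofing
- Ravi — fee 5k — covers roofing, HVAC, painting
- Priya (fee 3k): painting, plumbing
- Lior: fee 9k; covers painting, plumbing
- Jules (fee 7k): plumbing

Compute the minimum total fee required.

8

This is an integer covering problem.
Choose Ravi and Priya: together they cover roofing, HVAC, painting, plumbing — every task.
Total fee: 5 + 3 = 8.
No cover costs less than 8.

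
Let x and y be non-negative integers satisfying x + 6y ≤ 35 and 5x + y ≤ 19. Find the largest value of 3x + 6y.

36

Relaxing integrality, the LP optimum is 40.45 at (x,y) = (2.72, 5.38), which is not an integer point.
(x,y)=(2,5): 1·2+6·5=32≤35, 5·2+1·5=15≤19, objective 36.
(x,y)=(3,4): 1·3+6·4=27≤35, 5·3+1·4=19≤19, objective 33.
(x,y)=(1,5): 1·1+6·5=31≤35, 5·1+1·5=10≤19, objective 33.
No feasible integer point exceeds 36.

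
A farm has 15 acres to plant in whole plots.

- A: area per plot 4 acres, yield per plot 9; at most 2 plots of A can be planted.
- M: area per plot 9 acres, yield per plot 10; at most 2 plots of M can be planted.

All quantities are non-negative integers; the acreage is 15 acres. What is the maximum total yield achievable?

This is a bounded integer knapsack.
A has the best ratio (9/4); taking only A gives at most 2×9 = 18 (stopped by the supply cap of 2).
Mixing does better — 1×A and 1×M: area 13 ≤ 15, yield 1·9 + 1·10 = 19.

19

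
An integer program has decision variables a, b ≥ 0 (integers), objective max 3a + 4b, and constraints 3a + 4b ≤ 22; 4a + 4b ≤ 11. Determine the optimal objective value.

8

Relaxing integrality, the LP optimum is 11.00 at (a,b) = (0, 2.75), which is not an integer point.
(a,b)=(0,2) is feasible, giving 8.
(a,b)=(1,1) is feasible, giving 7.
(a,b)=(0,1) is feasible, giving 4.
No feasible integer point exceeds 8.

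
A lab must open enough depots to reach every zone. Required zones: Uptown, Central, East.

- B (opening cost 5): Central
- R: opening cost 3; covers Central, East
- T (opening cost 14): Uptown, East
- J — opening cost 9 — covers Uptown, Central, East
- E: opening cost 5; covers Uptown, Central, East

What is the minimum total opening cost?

E alone covers Uptown, Central, East — every zone.
Total opening cost: 5.

5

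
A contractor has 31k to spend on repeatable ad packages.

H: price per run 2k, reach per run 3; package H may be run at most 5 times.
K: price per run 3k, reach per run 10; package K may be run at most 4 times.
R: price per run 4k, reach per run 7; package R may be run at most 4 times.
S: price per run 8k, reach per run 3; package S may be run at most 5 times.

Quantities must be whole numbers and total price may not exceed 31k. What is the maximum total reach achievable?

This is a bounded integer knapsack.
Take 1×H, 4×K, and 4×R: price 30 ≤ 31, reach 1·3 + 4·10 + 4·7 = 71.
K has the best ratio (10/3) and is taken to its limit of 4; remaining capacity is filled optimally with the others.

71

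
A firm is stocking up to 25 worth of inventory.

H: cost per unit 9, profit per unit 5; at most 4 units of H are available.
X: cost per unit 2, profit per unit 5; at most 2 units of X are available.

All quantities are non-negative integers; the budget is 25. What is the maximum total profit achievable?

X has the best ratio (5/2); taking only X gives at most 2×5 = 10 (stopped by the supply cap of 2).
Mixing does better — 2×H and 2×X: cost 22 ≤ 25, profit 2·5 + 2·5 = 20.

20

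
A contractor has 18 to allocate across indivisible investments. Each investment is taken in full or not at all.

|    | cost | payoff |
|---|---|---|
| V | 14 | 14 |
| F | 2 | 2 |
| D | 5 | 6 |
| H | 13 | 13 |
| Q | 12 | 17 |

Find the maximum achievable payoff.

23

D + Q: cost 5 + 12 = 17 ≤ 18, payoff 6 + 17 = 23.
F + Q: cost 2 + 12 = 14 ≤ 18, payoff 2 + 17 = 19.
Best is D and Q with total payoff 23.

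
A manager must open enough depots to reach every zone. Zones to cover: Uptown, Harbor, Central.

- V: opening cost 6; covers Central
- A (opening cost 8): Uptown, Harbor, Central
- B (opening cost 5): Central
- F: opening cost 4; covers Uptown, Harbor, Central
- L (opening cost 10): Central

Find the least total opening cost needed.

This is a weighted set-cover instance.
F alone covers Uptown, Harbor, Central — every zone.
Total opening cost: 4.
No cover costs less than 4.

4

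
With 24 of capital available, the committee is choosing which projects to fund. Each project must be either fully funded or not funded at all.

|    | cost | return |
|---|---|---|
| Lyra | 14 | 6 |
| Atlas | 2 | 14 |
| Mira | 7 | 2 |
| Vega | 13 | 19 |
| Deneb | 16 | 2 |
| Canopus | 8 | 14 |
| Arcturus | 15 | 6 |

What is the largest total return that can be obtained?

47

Atlas + Vega + Canopus: cost 2 + 13 + 8 = 23 ≤ 24, return 14 + 19 + 14 = 47.
Lyra + Atlas + Canopus: cost 14 + 2 + 8 = 24 ≤ 24, return 6 + 14 + 14 = 34.
Atlas + Mira + Vega: cost 2 + 7 + 13 = 22 ≤ 24, return 14 + 2 + 19 = 35.
Best is Atlas, Vega, and Canopus with total return 47.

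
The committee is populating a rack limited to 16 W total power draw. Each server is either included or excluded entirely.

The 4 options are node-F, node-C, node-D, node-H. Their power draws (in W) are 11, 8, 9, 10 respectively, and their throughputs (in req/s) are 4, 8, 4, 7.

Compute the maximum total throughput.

This is an integer program with binary decision variables.
Allowing fractional choices, the relaxed optimum would be about 13.6, but servers are indivisible.
node-C: power draw 8 ≤ 16, throughput 8.
node-H: power draw 10 ≤ 16, throughput 7.
node-D: power draw 9 ≤ 16, throughput 4.
Best is node-C with total throughput 8.

8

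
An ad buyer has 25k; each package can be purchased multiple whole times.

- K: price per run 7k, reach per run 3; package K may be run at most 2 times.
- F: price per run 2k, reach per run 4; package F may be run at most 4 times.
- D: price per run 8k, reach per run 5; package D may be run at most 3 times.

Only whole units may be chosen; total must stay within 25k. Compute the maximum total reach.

26

1×K, 4×F, and 1×D: price 23 ≤ 25, reach 1·3 + 4·4 + 1·5 = 24.
4×F and 2×D: price 24 ≤ 25, reach 4·4 + 2·5 = 26.
Best is 26.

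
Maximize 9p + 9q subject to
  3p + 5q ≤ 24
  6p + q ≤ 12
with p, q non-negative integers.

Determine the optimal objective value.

45

The continuous relaxation peaks at (1.33, 4) with value 48.00; rounding to a feasible lattice point costs some objective.
(p,q)=(1,4) is feasible, giving 45.
(p,q)=(1,3) is feasible, giving 36.
(p,q)=(0,4) is feasible, giving 36.
(p,q)=(0,3) is feasible, giving 27.
No feasible integer point exceeds 45.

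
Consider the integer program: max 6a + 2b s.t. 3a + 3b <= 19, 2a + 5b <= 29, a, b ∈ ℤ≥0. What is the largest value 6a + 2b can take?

36

(a,b)=(6,0) is feasible, giving 36.
(a,b)=(5,1) is feasible, giving 32.
(a,b)=(5,0) is feasible, giving 30.
Maximum is 36 at (a,b)=(6,0).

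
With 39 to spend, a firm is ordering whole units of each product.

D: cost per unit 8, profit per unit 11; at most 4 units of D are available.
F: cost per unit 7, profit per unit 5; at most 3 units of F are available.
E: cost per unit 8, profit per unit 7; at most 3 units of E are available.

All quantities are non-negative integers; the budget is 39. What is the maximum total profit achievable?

This is a bounded integer knapsack.
4×D and 1×F: cost 39 ≤ 39, profit 4·11 + 1·5 = 49.
3×D, 1×F, and 1×E: cost 39 ≤ 39, profit 3·11 + 1·5 + 1·7 = 45.
Best is 49.

49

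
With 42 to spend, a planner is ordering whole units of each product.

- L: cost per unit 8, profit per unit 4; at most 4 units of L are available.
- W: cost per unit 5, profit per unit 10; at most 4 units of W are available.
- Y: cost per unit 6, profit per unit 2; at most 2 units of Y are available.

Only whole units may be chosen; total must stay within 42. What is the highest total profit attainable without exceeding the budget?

2×L, 4×W, and 1×Y: cost 42 ≤ 42, profit 2·4 + 4·10 + 1·2 = 50.
1×L, 4×W, and 2×Y: cost 40 ≤ 42, profit 1·4 + 4·10 + 2·2 = 48.
Best is 50.

50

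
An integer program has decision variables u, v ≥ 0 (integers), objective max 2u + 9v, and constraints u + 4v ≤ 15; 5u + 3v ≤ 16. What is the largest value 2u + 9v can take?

29

(u,v)=(1,3) is feasible, giving 29.
(u,v)=(0,3) is feasible, giving 27.
(u,v)=(2,2) is feasible, giving 22.
(u,v)=(1,2) is feasible, giving 20.
The best lattice point is (1,3), giving 29.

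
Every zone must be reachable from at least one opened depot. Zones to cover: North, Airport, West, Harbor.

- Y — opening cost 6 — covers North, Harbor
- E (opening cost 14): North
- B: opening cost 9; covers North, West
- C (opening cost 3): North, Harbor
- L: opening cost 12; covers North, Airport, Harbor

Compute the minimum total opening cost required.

21

The greedy cost-per-new-zone heuristic would pick C, B, and L for 24, but a cheaper cover exists.
Choose B and L: together they cover North, Airport, West, Harbor — every zone.
Total opening cost: 9 + 12 = 21.
No cover costs less than 21.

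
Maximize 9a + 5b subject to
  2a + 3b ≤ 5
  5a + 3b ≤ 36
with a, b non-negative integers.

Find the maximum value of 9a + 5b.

18

The continuous relaxation peaks at (2.5, 0) with value 22.50; rounding to a feasible lattice point costs some objective.
(a,b)=(2,0): 2·2+3·0=4≤5, 5·2+3·0=10≤36, objective 18.
(a,b)=(1,1): 2·1+3·1=5≤5, 5·1+3·1=8≤36, objective 14.
The best lattice point is (2,0), giving 18.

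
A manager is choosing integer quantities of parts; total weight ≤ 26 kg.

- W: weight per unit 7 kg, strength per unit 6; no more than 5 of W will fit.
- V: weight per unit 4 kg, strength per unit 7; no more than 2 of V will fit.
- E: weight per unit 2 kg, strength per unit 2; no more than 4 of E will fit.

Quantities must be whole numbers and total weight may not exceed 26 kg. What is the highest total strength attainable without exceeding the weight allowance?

30

1×W, 2×V, and 4×E: weight 23 ≤ 26, strength 1·6 + 2·7 + 4·2 = 28.
2×W, 2×V, and 2×E: weight 26 ≤ 26, strength 2·6 + 2·7 + 2·2 = 30.
Best is 30.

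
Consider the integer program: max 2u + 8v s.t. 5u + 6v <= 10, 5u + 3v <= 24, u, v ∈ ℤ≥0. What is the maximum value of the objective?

(u,v)=(0,1) is feasible, giving 8.
(u,v)=(1,0) is feasible, giving 2.
(u,v)=(0,0) is feasible, giving 0.
No feasible integer point exceeds 8.

8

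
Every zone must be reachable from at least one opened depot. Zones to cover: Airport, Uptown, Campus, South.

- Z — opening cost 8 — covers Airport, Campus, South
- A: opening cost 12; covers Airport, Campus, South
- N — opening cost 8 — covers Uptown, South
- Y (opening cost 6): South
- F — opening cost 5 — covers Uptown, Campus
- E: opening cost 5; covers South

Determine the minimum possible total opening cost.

13

Choose Z and F: together they cover Airport, Uptown, Campus, South — every zone.
Total opening cost: 8 + 5 = 13.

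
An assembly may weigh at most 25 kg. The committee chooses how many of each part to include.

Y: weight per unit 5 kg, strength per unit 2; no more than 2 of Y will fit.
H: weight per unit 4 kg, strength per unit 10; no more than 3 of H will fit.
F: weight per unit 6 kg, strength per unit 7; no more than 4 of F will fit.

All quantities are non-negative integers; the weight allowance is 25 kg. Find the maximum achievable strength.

44

This is a bounded integer knapsack.
3×H and 2×F: weight 24 ≤ 25, strength 3·10 + 2·7 = 44.
1×Y, 3×H, and 1×F: weight 23 ≤ 25, strength 1·2 + 3·10 + 1·7 = 39.
Best is 44.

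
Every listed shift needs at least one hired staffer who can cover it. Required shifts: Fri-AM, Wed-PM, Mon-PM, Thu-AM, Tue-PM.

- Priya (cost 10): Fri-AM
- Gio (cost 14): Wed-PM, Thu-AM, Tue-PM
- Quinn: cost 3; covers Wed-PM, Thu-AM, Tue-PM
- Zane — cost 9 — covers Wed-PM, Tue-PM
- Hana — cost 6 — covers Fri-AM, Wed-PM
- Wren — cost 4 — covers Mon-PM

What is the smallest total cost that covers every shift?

13

Choose Quinn, Hana, and Wren: together they cover Fri-AM, Wed-PM, Mon-PM, Thu-AM, Tue-PM — every shift.
Total cost: 3 + 6 + 4 = 13.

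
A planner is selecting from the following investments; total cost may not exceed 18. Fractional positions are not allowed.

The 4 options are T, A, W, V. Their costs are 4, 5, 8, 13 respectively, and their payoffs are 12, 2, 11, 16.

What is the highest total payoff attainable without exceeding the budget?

This is an integer program with binary decision variables.
Take T and V: cost 4 + 13 = 17 ≤ 18, payoff 12 + 16 = 28.
No other feasible combination does better.

28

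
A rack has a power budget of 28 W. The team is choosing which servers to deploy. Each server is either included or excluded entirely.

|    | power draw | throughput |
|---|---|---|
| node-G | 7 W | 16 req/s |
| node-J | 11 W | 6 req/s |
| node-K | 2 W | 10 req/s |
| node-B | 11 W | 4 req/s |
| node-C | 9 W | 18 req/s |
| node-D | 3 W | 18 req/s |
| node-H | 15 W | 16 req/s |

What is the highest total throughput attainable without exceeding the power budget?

Allowing fractional choices, the relaxed optimum would be about 69.5, but servers are indivisible.
node-G + node-C + node-D: power draw 7 + 9 + 3 = 19 ≤ 28, throughput 16 + 18 + 18 = 52.
node-G + node-K + node-C + node-D: power draw 7 + 2 + 9 + 3 = 21 ≤ 28, throughput 16 + 10 + 18 + 18 = 62.
node-G + node-K + node-D + node-H: power draw 7 + 2 + 3 + 15 = 27 ≤ 28, throughput 16 + 10 + 18 + 16 = 60.
Best is node-G, node-K, node-C, and node-D with total throughput 62.

62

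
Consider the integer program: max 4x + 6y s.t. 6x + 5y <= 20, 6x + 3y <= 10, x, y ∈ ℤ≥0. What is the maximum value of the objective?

(x,y)=(0,3): 6·0+5·3=15≤20, 6·0+3·3=9≤10, objective 18.
(x,y)=(0,2): 6·0+5·2=10≤20, 6·0+3·2=6≤10, objective 12.
No feasible integer point exceeds 18.

18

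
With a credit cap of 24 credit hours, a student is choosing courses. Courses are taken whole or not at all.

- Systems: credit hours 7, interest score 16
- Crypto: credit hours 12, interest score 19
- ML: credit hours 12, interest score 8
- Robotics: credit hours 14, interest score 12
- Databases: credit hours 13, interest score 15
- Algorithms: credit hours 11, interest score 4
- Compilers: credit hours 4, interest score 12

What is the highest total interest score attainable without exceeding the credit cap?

This is an integer program with binary decision variables.
Systems + Databases + Compilers: credit hours 7 + 13 + 4 = 24 ≤ 24, interest score 16 + 15 + 12 = 43.
Systems + Crypto + Compilers: credit hours 7 + 12 + 4 = 23 ≤ 24, interest score 16 + 19 + 12 = 47.
Systems + ML + Compilers: credit hours 7 + 12 + 4 = 23 ≤ 24, interest score 16 + 8 + 12 = 36.
Best is Systems, Crypto, and Compilers with total interest score 47.

47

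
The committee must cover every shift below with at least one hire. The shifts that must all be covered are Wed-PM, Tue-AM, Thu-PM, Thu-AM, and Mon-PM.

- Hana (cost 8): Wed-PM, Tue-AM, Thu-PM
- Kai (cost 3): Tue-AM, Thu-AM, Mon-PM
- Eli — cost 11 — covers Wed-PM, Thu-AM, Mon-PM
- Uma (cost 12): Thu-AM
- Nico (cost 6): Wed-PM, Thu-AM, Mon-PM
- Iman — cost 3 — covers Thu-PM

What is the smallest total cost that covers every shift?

11

The greedy cost-per-new-shift heuristic would pick Kai, Iman, and Nico for 12, but a cheaper cover exists.
Choose Hana and Kai: together they cover Wed-PM, Tue-AM, Thu-PM, Thu-AM, Mon-PM — every shift.
Total cost: 8 + 3 = 11.
No cover costs less than 11.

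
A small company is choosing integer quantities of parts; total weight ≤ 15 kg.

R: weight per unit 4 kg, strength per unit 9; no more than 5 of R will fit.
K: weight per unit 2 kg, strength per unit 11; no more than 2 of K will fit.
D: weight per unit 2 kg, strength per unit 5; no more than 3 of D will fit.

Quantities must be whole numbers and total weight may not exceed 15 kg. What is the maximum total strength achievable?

This is a bounded integer knapsack.
K has the best ratio (11/2); taking only K gives at most 2×11 = 22 (stopped by the supply cap of 2).
Mixing does better — 1×R, 2×K, and 3×D: weight 14 ≤ 15, strength 1·9 + 2·11 + 3·5 = 46.

46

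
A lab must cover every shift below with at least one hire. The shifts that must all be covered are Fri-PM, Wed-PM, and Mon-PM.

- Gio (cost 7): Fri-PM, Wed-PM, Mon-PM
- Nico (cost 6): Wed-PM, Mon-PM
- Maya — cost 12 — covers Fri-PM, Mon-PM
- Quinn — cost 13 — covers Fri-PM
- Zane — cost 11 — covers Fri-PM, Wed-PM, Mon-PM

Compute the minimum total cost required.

Gio alone covers Fri-PM, Wed-PM, Mon-PM — every shift.
Total cost: 7.
No cover costs less than 7.

7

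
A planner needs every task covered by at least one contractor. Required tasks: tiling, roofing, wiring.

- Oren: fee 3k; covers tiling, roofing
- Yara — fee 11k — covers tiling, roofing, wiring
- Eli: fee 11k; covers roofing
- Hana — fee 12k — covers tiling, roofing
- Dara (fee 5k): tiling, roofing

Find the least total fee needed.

The greedy cost-per-new-task heuristic would pick Oren and Yara for 14, but a cheaper cover exists.
Yara alone covers tiling, roofing, wiring — every task.
Total fee: 11.
No cover costs less than 11.

11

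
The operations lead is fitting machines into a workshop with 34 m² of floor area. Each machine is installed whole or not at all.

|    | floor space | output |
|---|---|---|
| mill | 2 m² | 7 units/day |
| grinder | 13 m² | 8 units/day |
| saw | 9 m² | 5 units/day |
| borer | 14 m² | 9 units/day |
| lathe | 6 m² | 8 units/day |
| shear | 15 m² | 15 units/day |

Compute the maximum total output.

This is a 0-1 knapsack instance.
Take mill, saw, lathe, and shear: floor space 2 + 9 + 6 + 15 = 32 ≤ 34, output 7 + 5 + 8 + 15 = 35.
No other feasible combination does better.

35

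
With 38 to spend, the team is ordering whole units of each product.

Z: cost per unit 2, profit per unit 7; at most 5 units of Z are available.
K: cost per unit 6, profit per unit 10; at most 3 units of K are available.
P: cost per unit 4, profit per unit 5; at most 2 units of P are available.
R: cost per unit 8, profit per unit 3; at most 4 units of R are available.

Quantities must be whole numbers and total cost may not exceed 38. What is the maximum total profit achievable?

This is a bounded integer knapsack.
5×Z, 3×K, and 2×P: cost 36 ≤ 38, profit 5·7 + 3·10 + 2·5 = 75.
5×Z, 3×K, and 1×P: cost 32 ≤ 38, profit 5·7 + 3·10 + 1·5 = 70.
Best is 75.

75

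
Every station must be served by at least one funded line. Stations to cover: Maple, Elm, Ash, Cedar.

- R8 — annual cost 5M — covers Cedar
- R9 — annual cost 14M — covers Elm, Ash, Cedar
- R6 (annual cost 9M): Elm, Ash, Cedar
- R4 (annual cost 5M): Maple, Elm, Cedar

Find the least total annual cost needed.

14

This is an integer covering problem.
Choose R6 and R4: together they cover Maple, Elm, Ash, Cedar — every station.
Total annual cost: 9 + 5 = 14.
No cover costs less than 14.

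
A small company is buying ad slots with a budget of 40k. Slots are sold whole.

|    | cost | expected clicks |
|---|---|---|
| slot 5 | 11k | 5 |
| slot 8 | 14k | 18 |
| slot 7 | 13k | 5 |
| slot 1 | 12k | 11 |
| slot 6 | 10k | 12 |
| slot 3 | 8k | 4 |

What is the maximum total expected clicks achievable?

Take slot 8, slot 1, and slot 6: cost 14 + 12 + 10 = 36 ≤ 40, expected clicks 18 + 11 + 12 = 41.
No other feasible combination does better.

41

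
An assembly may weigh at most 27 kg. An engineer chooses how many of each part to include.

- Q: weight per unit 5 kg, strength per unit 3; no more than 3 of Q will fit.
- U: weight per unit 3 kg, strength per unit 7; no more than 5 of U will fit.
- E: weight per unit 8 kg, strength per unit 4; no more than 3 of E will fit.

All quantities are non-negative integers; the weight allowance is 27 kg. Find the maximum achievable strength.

U has the best ratio (7/3); taking only U gives at most 5×7 = 35 (stopped by the supply cap of 5).
Mixing does better — 2×Q and 5×U: weight 25 ≤ 27, strength 2·3 + 5·7 = 41.

41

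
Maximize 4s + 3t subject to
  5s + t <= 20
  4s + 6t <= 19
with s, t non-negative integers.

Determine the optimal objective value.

Relaxing integrality, the LP optimum is 17.27 at (s,t) = (3.88, 0.577), which is not an integer point.
(s,t)=(4,0) is feasible, giving 16.
(s,t)=(3,1) is feasible, giving 15.
(s,t)=(3,0) is feasible, giving 12.
The best lattice point is (4,0), giving 16.

16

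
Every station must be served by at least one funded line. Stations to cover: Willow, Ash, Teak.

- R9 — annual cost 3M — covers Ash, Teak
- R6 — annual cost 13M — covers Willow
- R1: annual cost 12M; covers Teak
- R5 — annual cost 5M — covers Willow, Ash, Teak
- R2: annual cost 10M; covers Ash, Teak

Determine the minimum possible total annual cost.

This is an integer covering problem.
The greedy cost-per-new-station heuristic would pick R9 and R5 for 8, but a cheaper cover exists.
R5 alone covers Willow, Ash, Teak — every station.
Total annual cost: 5.
No cover costs less than 5.

5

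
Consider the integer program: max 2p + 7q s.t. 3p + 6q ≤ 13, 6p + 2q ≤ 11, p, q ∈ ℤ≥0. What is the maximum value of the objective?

The continuous relaxation peaks at (0, 2.17) with value 15.17; rounding to a feasible lattice point costs some objective.
(p,q)=(0,2) is feasible, giving 14.
(p,q)=(1,1) is feasible, giving 9.
(p,q)=(0,1) is feasible, giving 7.
No feasible integer point exceeds 14.

14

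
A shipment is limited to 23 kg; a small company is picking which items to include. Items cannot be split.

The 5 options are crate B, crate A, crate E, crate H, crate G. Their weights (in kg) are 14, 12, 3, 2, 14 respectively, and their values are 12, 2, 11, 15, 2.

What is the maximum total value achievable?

38

Take crate B, crate E, and crate H: weight 14 + 3 + 2 = 19 ≤ 23, value 12 + 11 + 15 = 38.
No other feasible combination does better.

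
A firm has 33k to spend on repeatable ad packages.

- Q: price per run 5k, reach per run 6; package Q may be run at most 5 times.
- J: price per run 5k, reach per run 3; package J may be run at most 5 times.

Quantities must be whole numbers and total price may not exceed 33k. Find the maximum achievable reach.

33

Q has the best ratio (6/5); taking only Q gives at most 5×6 = 30 (stopped by the supply cap of 5).
Mixing does better — 5×Q and 1×J: price 30 ≤ 33, reach 5·6 + 1·3 = 33.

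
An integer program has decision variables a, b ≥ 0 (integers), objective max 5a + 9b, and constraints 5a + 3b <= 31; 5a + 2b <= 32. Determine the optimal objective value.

The continuous relaxation peaks at (0, 10.3) with value 93.00; rounding to a feasible lattice point costs some objective.
(a,b)=(0,10): 5·0+3·10=30≤31, 5·0+2·10=20≤32, objective 90.
(a,b)=(0,9): 5·0+3·9=27≤31, 5·0+2·9=18≤32, objective 81.
Maximum is 90 at (a,b)=(0,10).

90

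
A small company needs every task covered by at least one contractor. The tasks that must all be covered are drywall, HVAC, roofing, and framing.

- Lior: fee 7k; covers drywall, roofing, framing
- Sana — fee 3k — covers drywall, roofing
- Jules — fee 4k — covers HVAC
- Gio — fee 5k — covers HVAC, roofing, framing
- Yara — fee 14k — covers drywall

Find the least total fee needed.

8

Choose Sana and Gio: together they cover drywall, HVAC, roofing, framing — every task.
Total fee: 3 + 5 = 8.
No cover costs less than 8.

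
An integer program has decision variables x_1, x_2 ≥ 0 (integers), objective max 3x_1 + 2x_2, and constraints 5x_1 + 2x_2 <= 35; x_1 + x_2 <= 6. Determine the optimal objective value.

(x_1,x_2)=(6,0): 5·6+2·0=30≤35, 1·6+1·0=6≤6, objective 18.
(x_1,x_2)=(5,1): 5·5+2·1=27≤35, 1·5+1·1=6≤6, objective 17.
(x_1,x_2)=(5,0): 5·5+2·0=25≤35, 1·5+1·0=5≤6, objective 15.
The best lattice point is (6,0), giving 18.

18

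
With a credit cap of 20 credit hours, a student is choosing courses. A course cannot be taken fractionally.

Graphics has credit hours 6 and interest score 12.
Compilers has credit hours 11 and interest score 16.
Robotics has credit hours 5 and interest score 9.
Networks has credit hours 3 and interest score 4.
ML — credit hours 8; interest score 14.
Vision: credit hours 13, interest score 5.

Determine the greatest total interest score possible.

35

Allowing fractional choices, the relaxed optimum would be about 36.5, but courses are indivisible.
Graphics + Networks + ML: credit hours 6 + 3 + 8 = 17 ≤ 20, interest score 12 + 4 + 14 = 30.
Graphics + Compilers + Networks: credit hours 6 + 11 + 3 = 20 ≤ 20, interest score 12 + 16 + 4 = 32.
Graphics + Robotics + ML: credit hours 6 + 5 + 8 = 19 ≤ 20, interest score 12 + 9 + 14 = 35.
Best is Graphics, Robotics, and ML with total interest score 35.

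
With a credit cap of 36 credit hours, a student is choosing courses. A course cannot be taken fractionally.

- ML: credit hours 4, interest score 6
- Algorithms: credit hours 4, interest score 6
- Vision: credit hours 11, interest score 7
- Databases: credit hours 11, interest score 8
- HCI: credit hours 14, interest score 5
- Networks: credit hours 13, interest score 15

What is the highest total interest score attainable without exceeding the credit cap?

35

Allowing fractional choices, the relaxed optimum would be about 37.5, but courses are indivisible.
ML + Algorithms + Vision + Networks: credit hours 4 + 4 + 11 + 13 = 32 ≤ 36, interest score 6 + 6 + 7 + 15 = 34.
ML + Algorithms + HCI + Networks: credit hours 4 + 4 + 14 + 13 = 35 ≤ 36, interest score 6 + 6 + 5 + 15 = 32.
ML + Algorithms + Databases + Networks: credit hours 4 + 4 + 11 + 13 = 32 ≤ 36, interest score 6 + 6 + 8 + 15 = 35.
Best is ML, Algorithms, Databases, and Networks with total interest score 35.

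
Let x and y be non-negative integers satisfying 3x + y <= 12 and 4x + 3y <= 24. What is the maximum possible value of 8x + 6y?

(x,y)=(0,8) is feasible, giving 48.
(x,y)=(0,7) is feasible, giving 42.
No feasible integer point exceeds 48.

48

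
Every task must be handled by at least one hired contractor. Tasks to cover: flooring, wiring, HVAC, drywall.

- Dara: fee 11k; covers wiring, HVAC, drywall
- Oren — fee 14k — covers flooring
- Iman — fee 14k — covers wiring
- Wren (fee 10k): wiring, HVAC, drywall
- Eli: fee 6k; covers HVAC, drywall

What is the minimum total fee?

The greedy cost-per-new-task heuristic would pick Eli, Wren, and Oren for 30, but a cheaper cover exists.
Choose Oren and Wren: together they cover flooring, wiring, HVAC, drywall — every task.
Total fee: 14 + 10 = 24.
No cover costs less than 24.

24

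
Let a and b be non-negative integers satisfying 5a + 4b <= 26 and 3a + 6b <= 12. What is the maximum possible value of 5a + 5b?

20

(a,b)=(4,0): 5·4+4·0=20≤26, 3·4+6·0=12≤12, objective 20.
(a,b)=(3,0): 5·3+4·0=15≤26, 3·3+6·0=9≤12, objective 15.
No feasible integer point exceeds 20.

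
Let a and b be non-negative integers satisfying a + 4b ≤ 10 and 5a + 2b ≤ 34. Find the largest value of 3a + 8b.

(a,b)=(6,1): 1·6+4·1=10≤10, 5·6+2·1=32≤34, objective 26.
(a,b)=(5,1): 1·5+4·1=9≤10, 5·5+2·1=27≤34, objective 23.
(a,b)=(6,0): 1·6+4·0=6≤10, 5·6+2·0=30≤34, objective 18.
Maximum is 26 at (a,b)=(6,1).

26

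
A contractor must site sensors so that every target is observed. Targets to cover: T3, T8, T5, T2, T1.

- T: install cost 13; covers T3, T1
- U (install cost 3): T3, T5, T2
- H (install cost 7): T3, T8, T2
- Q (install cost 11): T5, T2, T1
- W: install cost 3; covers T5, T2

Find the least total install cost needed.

The greedy cost-per-new-target heuristic would pick U, H, and Q for 21, but a cheaper cover exists.
Choose H and Q: together they cover T3, T8, T5, T2, T1 — every target.
Total install cost: 7 + 11 = 18.
No cover costs less than 18.

18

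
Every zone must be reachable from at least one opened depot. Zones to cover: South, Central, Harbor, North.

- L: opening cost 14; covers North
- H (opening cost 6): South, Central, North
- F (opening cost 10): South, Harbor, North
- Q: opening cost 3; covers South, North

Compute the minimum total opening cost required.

16

This is a weighted set-cover instance.
The greedy cost-per-new-zone heuristic would pick Q, H, and F for 19, but a cheaper cover exists.
Choose H and F: together they cover South, Central, Harbor, North — every zone.
Total opening cost: 6 + 10 = 16.
No cover costs less than 16.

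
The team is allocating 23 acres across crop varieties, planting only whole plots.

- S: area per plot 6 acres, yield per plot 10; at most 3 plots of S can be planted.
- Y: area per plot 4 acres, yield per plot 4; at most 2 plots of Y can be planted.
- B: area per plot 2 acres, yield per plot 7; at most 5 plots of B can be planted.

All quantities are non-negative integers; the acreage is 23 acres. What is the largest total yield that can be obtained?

55

This is a bounded integer knapsack.
2×S and 5×B: area 22 ≤ 23, yield 2·10 + 5·7 = 55.
1×S, 1×Y, and 5×B: area 20 ≤ 23, yield 1·10 + 1·4 + 5·7 = 49.
Best is 55.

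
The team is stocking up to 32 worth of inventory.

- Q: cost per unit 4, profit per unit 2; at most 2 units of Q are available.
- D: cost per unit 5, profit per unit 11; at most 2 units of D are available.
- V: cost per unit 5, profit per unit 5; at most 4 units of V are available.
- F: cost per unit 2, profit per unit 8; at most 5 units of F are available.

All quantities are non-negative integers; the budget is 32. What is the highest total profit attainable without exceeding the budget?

72

F has the best ratio (8/2); taking only F gives at most 5×8 = 40 (stopped by the supply cap of 5).
Mixing does better — 2×D, 2×V, and 5×F: cost 30 ≤ 32, profit 2·11 + 2·5 + 5·8 = 72.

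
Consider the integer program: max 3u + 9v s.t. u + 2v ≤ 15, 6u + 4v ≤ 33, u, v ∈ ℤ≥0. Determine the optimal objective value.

63

The continuous relaxation peaks at (0, 7.5) with value 67.50; rounding to a feasible lattice point costs some objective.
(u,v)=(0,7): 1·0+2·7=14≤15, 6·0+4·7=28≤33, objective 63.
(u,v)=(1,6): 1·1+2·6=13≤15, 6·1+4·6=30≤33, objective 57.
The best lattice point is (0,7), giving 63.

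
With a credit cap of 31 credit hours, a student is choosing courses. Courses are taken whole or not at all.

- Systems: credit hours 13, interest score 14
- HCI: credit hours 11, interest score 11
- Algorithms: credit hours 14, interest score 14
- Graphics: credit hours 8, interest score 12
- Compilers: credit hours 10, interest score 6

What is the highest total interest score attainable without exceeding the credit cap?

32

Treat it as a binary knapsack problem.
Take Systems, Graphics, and Compilers: credit hours 13 + 8 + 10 = 31 ≤ 31, interest score 14 + 12 + 6 = 32.
No other feasible combination does better.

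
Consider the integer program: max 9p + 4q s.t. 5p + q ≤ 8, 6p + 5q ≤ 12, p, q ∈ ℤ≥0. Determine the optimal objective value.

13

(p,q)=(1,1) is feasible, giving 13.
(p,q)=(1,0) is feasible, giving 9.
No feasible integer point exceeds 13.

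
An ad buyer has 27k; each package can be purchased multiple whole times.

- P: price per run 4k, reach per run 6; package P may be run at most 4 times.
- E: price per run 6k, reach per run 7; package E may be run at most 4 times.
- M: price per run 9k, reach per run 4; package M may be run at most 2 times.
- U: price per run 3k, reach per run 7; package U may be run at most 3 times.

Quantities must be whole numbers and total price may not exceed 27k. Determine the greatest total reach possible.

46

3×P, 1×E, and 3×U: price 27 ≤ 27, reach 3·6 + 1·7 + 3·7 = 46.
4×P and 3×U: price 25 ≤ 27, reach 4·6 + 3·7 = 45.
Best is 46.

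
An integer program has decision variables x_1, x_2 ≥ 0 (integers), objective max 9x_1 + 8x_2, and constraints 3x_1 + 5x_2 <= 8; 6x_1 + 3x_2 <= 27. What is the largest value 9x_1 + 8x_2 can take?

18

(x_1,x_2)=(2,0): 3·2+5·0=6≤8, 6·2+3·0=12≤27, objective 18.
(x_1,x_2)=(1,1): 3·1+5·1=8≤8, 6·1+3·1=9≤27, objective 17.
(x_1,x_2)=(1,0): 3·1+5·0=3≤8, 6·1+3·0=6≤27, objective 9.
No feasible integer point exceeds 18.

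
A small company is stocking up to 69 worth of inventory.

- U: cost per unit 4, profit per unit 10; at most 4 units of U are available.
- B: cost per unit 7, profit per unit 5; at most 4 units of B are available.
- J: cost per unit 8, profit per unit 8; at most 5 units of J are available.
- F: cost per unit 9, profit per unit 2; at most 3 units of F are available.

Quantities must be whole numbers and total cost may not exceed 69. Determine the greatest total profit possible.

87

4×U, 3×B, and 4×J: cost 69 ≤ 69, profit 4·10 + 3·5 + 4·8 = 87.
4×U, 1×B, and 5×J: cost 63 ≤ 69, profit 4·10 + 1·5 + 5·8 = 85.
Best is 87.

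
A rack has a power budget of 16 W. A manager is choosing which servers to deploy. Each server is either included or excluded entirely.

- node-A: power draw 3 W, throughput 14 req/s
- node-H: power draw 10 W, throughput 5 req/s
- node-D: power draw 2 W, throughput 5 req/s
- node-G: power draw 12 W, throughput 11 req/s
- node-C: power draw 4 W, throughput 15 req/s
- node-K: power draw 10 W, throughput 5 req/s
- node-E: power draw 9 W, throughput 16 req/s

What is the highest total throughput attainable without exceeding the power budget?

Allowing fractional choices, the relaxed optimum would be about 46.4, but servers are indivisible.
node-A + node-C + node-E: power draw 3 + 4 + 9 = 16 ≤ 16, throughput 14 + 15 + 16 = 45.
node-D + node-C + node-E: power draw 2 + 4 + 9 = 15 ≤ 16, throughput 5 + 15 + 16 = 36.
Best is node-A, node-C, and node-E with total throughput 45.

45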